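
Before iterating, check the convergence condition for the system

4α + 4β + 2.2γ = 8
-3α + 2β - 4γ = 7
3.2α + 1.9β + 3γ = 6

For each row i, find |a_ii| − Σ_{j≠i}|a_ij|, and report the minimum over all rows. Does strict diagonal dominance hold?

-5

row 1: |4| − (4+2.2) = -2.2
row 2: |2| − (3+4) = -5
row 3: |3| − (3.2+1.9) = -2.1
minimum over rows = -5 → not strictly diagonally dominant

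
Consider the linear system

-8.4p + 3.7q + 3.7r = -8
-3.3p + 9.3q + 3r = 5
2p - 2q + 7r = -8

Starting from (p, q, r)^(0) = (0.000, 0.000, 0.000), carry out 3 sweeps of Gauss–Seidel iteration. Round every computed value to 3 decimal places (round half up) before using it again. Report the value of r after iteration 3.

-1.083

Iteration 1:
  p = (-8 - (3.7)·0.000 - (3.7)·0.000) / (-8.4) = 0.952
  q = (5 - (-3.3)·0.952 - (3)·0.000) / (9.3) = 0.875
  r = (-8 - (2)·0.952 - (-2)·0.875) / (7) = -1.165
Iteration 2:
  p = (-8 - (3.7)·0.875 - (3.7)·-1.165) / (-8.4) = 0.825
  q = (5 - (-3.3)·0.825 - (3)·-1.165) / (9.3) = 1.206
  r = (-8 - (2)·0.825 - (-2)·1.206) / (7) = -1.034
Iteration 3:
  p = (-8 - (3.7)·1.206 - (3.7)·-1.034) / (-8.4) = 1.028
  q = (5 - (-3.3)·1.028 - (3)·-1.034) / (9.3) = 1.236
  r = (-8 - (2)·1.028 - (-2)·1.236) / (7) = -1.083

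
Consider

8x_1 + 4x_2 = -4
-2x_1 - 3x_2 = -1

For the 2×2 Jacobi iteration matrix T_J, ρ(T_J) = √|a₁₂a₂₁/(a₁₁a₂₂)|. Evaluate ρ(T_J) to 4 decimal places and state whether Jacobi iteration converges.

a₁₂a₂₁/(a₁₁a₂₂) = (4)·(-2) / ((8)·(-3)) = 0.333333
ρ = √|0.333333| = √0.333333 = 0.5774
ρ < 1, so Jacobi converges

0.5774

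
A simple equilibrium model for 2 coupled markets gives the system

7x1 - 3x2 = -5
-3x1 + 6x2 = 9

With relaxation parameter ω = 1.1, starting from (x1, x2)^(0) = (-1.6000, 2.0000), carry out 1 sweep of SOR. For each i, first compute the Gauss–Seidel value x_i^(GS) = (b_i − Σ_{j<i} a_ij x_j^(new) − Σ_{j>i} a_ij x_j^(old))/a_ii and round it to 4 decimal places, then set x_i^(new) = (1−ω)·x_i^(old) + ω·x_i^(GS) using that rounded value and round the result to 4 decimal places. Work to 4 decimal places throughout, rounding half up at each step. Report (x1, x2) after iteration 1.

(0.3172, 1.6245)

Iteration 1:
  x1: GS value = (-5 - (-3)·2.0000) / (7) = 0.1429;  x1 ← (1−ω)·-1.6000 + ω·0.1429 = 0.3172
  x2: GS value = (9 - (-3)·0.3172) / (6) = 1.6586;  x2 ← (1−ω)·2.0000 + ω·1.6586 = 1.6245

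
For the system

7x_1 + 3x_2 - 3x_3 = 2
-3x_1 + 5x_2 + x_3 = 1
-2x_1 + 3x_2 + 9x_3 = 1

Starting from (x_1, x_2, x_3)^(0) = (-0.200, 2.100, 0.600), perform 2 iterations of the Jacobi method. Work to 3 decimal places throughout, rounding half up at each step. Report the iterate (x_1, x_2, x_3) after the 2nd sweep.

(0.032, 0.112, 0.045)

Iteration 1:
  x_1 = (2 - (3)·2.100 - (-3)·0.600) / (7) = -0.357
  x_2 = (1 - (-3)·-0.200 - (1)·0.600) / (5) = -0.040
  x_3 = (1 - (-2)·-0.200 - (3)·2.100) / (9) = -0.633
Iteration 2:
  x_1 = (2 - (3)·-0.040 - (-3)·-0.633) / (7) = 0.032
  x_2 = (1 - (-3)·-0.357 - (1)·-0.633) / (5) = 0.112
  x_3 = (1 - (-2)·-0.357 - (3)·-0.040) / (9) = 0.045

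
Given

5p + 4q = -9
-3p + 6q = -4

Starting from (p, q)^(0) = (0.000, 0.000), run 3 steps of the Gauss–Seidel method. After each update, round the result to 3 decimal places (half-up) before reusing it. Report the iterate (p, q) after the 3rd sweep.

(-1.048, -1.191)

Iteration 1:
  p = (-9 - (4)·0.000) / (5) = -1.800
  q = (-4 - (-3)·-1.800) / (6) = -1.567
Iteration 2:
  p = (-9 - (4)·-1.567) / (5) = -0.546
  q = (-4 - (-3)·-0.546) / (6) = -0.940
Iteration 3:
  p = (-9 - (4)·-0.940) / (5) = -1.048
  q = (-4 - (-3)·-1.048) / (6) = -1.191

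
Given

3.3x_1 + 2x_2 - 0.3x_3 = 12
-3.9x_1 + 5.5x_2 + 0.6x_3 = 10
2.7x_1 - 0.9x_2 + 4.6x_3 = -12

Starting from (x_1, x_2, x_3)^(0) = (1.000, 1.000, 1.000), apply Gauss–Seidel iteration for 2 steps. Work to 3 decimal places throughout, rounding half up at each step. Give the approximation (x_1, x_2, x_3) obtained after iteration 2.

(0.925, 2.875, -2.589)

Iteration 1:
  x_1 = (12 - (2)·1.000 - (-0.3)·1.000) / (3.3) = 3.121
  x_2 = (10 - (-3.9)·3.121 - (0.6)·1.000) / (5.5) = 3.922
  x_3 = (-12 - (2.7)·3.121 - (-0.9)·3.922) / (4.6) = -3.673
Iteration 2:
  x_1 = (12 - (2)·3.922 - (-0.3)·-3.673) / (3.3) = 0.925
  x_2 = (10 - (-3.9)·0.925 - (0.6)·-3.673) / (5.5) = 2.875
  x_3 = (-12 - (2.7)·0.925 - (-0.9)·2.875) / (4.6) = -2.589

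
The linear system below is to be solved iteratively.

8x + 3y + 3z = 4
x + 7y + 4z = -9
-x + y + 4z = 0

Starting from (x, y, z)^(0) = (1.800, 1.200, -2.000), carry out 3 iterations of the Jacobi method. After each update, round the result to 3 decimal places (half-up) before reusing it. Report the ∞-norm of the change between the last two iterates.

Iteration 1:
  x = (4 - (3)·1.200 - (3)·-2.000) / (8) = 0.800
  y = (-9 - (1)·1.800 - (4)·-2.000) / (7) = -0.400
  z = (0 - (-1)·1.800 - (1)·1.200) / (4) = 0.150
Iteration 2:
  x = (4 - (3)·-0.400 - (3)·0.150) / (8) = 0.594
  y = (-9 - (1)·0.800 - (4)·0.150) / (7) = -1.486
  z = (0 - (-1)·0.800 - (1)·-0.400) / (4) = 0.300
Iteration 3:
  x = (4 - (3)·-1.486 - (3)·0.300) / (8) = 0.945
  y = (-9 - (1)·0.594 - (4)·0.300) / (7) = -1.542
  z = (0 - (-1)·0.594 - (1)·-1.486) / (4) = 0.520
Change: (0.351, -0.056, 0.220) → max |·| = 0.351

0.351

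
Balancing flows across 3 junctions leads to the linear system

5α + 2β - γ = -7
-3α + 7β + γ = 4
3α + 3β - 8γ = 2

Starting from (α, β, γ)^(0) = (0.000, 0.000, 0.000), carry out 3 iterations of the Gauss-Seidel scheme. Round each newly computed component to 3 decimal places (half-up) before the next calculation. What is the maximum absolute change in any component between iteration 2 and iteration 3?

Iteration 1:
  α = (-7 - (2)·0.000 - (-1)·0.000) / (5) = -1.400
  β = (4 - (-3)·-1.400 - (1)·0.000) / (7) = -0.029
  γ = (2 - (3)·-1.400 - (3)·-0.029) / (-8) = -0.786
Iteration 2:
  α = (-7 - (2)·-0.029 - (-1)·-0.786) / (5) = -1.546
  β = (4 - (-3)·-1.546 - (1)·-0.786) / (7) = 0.021
  γ = (2 - (3)·-1.546 - (3)·0.021) / (-8) = -0.822
Iteration 3:
  α = (-7 - (2)·0.021 - (-1)·-0.822) / (5) = -1.573
  β = (4 - (-3)·-1.573 - (1)·-0.822) / (7) = 0.015
  γ = (2 - (3)·-1.573 - (3)·0.015) / (-8) = -0.834
Change: (-0.027, -0.006, -0.012) → max |·| = 0.027

0.027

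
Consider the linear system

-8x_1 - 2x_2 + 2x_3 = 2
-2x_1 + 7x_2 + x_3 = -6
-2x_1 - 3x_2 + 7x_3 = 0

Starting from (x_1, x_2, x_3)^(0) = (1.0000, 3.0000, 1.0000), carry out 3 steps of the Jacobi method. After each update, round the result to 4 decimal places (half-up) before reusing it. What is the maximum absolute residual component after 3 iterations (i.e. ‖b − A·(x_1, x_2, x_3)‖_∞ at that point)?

1.0964

Iteration 1:
  x_1 = (2 - (-2)·3.0000 - (2)·1.0000) / (-8) = -0.7500
  x_2 = (-6 - (-2)·1.0000 - (1)·1.0000) / (7) = -0.7143
  x_3 = (0 - (-2)·1.0000 - (-3)·3.0000) / (7) = 1.5714
Iteration 2:
  x_1 = (2 - (-2)·-0.7143 - (2)·1.5714) / (-8) = 0.3214
  x_2 = (-6 - (-2)·-0.7500 - (1)·1.5714) / (7) = -1.2959
  x_3 = (0 - (-2)·-0.7500 - (-3)·-0.7143) / (7) = -0.5204
Iteration 3:
  x_1 = (2 - (-2)·-1.2959 - (2)·-0.5204) / (-8) = -0.0561
  x_2 = (-6 - (-2)·0.3214 - (1)·-0.5204) / (7) = -0.6910
  x_3 = (0 - (-2)·0.3214 - (-3)·-1.2959) / (7) = -0.4636
Residual b − A·x = (1.0964, -0.8116, 1.0600); ∞-norm = 1.0964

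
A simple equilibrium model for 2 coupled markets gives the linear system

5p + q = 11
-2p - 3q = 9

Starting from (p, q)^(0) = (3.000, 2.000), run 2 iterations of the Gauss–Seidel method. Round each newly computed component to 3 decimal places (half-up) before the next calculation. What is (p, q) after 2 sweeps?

Iteration 1:
  p = (11 - (1)·2.000) / (5) = 1.800
  q = (9 - (-2)·1.800) / (-3) = -4.200
Iteration 2:
  p = (11 - (1)·-4.200) / (5) = 3.040
  q = (9 - (-2)·3.040) / (-3) = -5.027

(3.040, -5.027)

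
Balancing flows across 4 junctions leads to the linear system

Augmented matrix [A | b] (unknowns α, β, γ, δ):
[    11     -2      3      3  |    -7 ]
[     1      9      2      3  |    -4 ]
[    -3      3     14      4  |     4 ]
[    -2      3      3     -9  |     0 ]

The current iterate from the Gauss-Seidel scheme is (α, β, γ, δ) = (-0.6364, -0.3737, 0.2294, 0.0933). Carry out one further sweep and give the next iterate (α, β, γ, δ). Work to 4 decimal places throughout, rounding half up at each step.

One sweep:
  α = (-7 - (-2)·-0.3737 - (3)·0.2294 - (3)·0.0933) / (11) = -0.7923
  β = (-4 - (1)·-0.7923 - (2)·0.2294 - (3)·0.0933) / (9) = -0.4385
  γ = (4 - (-3)·-0.7923 - (3)·-0.4385 - (4)·0.0933) / (14) = 0.1832
  δ = (0 - (-2)·-0.7923 - (3)·-0.4385 - (3)·0.1832) / (-9) = 0.0910

(-0.7923, -0.4385, 0.1832, 0.0910)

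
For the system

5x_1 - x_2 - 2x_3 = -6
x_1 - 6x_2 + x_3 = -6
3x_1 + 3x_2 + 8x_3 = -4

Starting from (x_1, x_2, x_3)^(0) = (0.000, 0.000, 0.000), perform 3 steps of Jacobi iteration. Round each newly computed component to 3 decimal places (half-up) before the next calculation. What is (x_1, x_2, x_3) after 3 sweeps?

Iteration 1:
  x_1 = (-6 - (-1)·0.000 - (-2)·0.000) / (5) = -1.200
  x_2 = (-6 - (1)·0.000 - (1)·0.000) / (-6) = 1.000
  x_3 = (-4 - (3)·0.000 - (3)·0.000) / (8) = -0.500
Iteration 2:
  x_1 = (-6 - (-1)·1.000 - (-2)·-0.500) / (5) = -1.200
  x_2 = (-6 - (1)·-1.200 - (1)·-0.500) / (-6) = 0.717
  x_3 = (-4 - (3)·-1.200 - (3)·1.000) / (8) = -0.425
Iteration 3:
  x_1 = (-6 - (-1)·0.717 - (-2)·-0.425) / (5) = -1.227
  x_2 = (-6 - (1)·-1.200 - (1)·-0.425) / (-6) = 0.729
  x_3 = (-4 - (3)·-1.200 - (3)·0.717) / (8) = -0.319

(-1.227, 0.729, -0.319)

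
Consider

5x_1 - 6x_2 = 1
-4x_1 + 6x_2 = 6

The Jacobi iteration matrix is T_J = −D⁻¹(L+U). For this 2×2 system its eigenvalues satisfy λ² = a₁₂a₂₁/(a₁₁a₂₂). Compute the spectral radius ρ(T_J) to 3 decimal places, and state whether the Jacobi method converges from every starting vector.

a₁₂a₂₁/(a₁₁a₂₂) = (-6)·(-4) / ((5)·(6)) = 0.800000
ρ = √|0.800000| = √0.800000 = 0.894
ρ < 1, so Jacobi converges

0.894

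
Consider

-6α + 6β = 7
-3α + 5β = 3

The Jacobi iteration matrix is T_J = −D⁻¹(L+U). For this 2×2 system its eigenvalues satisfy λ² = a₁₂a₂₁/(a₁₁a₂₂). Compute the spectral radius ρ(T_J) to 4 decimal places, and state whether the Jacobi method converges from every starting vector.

0.7746

a₁₂a₂₁/(a₁₁a₂₂) = (6)·(-3) / ((-6)·(5)) = 0.600000
ρ = √|0.600000| = √0.600000 = 0.7746
ρ < 1, so Jacobi converges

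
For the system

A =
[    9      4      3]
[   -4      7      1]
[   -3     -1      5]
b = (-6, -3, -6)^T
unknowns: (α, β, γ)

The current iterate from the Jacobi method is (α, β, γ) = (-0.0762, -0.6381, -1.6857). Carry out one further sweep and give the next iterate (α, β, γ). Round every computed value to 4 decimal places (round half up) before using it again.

One sweep:
  α = (-6 - (4)·-0.6381 - (3)·-1.6857) / (9) = 0.1788
  β = (-3 - (-4)·-0.0762 - (1)·-1.6857) / (7) = -0.2313
  γ = (-6 - (-3)·-0.0762 - (-1)·-0.6381) / (5) = -1.3733

(0.1788, -0.2313, -1.3733)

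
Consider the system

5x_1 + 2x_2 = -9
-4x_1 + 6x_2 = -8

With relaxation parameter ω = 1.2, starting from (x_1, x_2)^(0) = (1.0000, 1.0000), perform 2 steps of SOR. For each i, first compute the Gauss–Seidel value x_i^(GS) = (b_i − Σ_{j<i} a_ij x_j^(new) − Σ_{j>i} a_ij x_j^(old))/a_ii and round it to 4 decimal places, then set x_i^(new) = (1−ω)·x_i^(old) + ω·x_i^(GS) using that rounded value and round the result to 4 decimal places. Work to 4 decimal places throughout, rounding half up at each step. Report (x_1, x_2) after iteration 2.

(0.3626, -0.4955)

Iteration 1:
  x_1: GS value = (-9 - (2)·1.0000) / (5) = -2.2000;  x_1 ← (1−ω)·1.0000 + ω·-2.2000 = -2.8400
  x_2: GS value = (-8 - (-4)·-2.8400) / (6) = -3.2267;  x_2 ← (1−ω)·1.0000 + ω·-3.2267 = -4.0720
Iteration 2:
  x_1: GS value = (-9 - (2)·-4.0720) / (5) = -0.1712;  x_1 ← (1−ω)·-2.8400 + ω·-0.1712 = 0.3626
  x_2: GS value = (-8 - (-4)·0.3626) / (6) = -1.0916;  x_2 ← (1−ω)·-4.0720 + ω·-1.0916 = -0.4955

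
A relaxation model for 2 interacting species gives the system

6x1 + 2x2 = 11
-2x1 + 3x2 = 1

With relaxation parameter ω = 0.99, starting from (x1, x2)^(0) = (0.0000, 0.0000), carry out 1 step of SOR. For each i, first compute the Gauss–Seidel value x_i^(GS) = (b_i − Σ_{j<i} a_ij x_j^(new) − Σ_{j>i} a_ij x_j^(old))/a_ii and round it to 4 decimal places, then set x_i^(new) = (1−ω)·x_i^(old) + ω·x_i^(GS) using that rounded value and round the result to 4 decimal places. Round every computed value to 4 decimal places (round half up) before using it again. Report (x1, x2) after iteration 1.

Iteration 1:
  x1: GS value = (11 - (2)·0.0000) / (6) = 1.8333;  x1 ← (1−ω)·0.0000 + ω·1.8333 = 1.8150
  x2: GS value = (1 - (-2)·1.8150) / (3) = 1.5433;  x2 ← (1−ω)·0.0000 + ω·1.5433 = 1.5279

(1.8150, 1.5279)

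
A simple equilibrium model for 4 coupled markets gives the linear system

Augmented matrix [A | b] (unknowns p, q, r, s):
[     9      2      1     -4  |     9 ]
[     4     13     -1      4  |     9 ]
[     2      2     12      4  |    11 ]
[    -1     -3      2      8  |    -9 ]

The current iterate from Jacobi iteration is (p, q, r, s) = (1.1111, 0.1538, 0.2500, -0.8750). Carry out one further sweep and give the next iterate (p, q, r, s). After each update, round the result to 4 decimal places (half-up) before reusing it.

(0.5492, 0.6389, 0.9975, -0.9909)

One sweep:
  p = (9 - (2)·0.1538 - (1)·0.2500 - (-4)·-0.8750) / (9) = 0.5492
  q = (9 - (4)·1.1111 - (-1)·0.2500 - (4)·-0.8750) / (13) = 0.6389
  r = (11 - (2)·1.1111 - (2)·0.1538 - (4)·-0.8750) / (12) = 0.9975
  s = (-9 - (-1)·1.1111 - (-3)·0.1538 - (2)·0.2500) / (8) = -0.9909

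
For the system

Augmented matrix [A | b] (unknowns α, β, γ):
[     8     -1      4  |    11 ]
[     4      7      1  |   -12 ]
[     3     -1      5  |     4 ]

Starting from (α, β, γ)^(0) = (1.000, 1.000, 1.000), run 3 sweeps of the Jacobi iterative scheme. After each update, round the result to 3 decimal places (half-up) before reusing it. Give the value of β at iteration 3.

Iteration 1:
  α = (11 - (-1)·1.000 - (4)·1.000) / (8) = 1.000
  β = (-12 - (4)·1.000 - (1)·1.000) / (7) = -2.429
  γ = (4 - (3)·1.000 - (-1)·1.000) / (5) = 0.400
Iteration 2:
  α = (11 - (-1)·-2.429 - (4)·0.400) / (8) = 0.871
  β = (-12 - (4)·1.000 - (1)·0.400) / (7) = -2.343
  γ = (4 - (3)·1.000 - (-1)·-2.429) / (5) = -0.286
Iteration 3:
  α = (11 - (-1)·-2.343 - (4)·-0.286) / (8) = 1.225
  β = (-12 - (4)·0.871 - (1)·-0.286) / (7) = -2.171
  γ = (4 - (3)·0.871 - (-1)·-2.343) / (5) = -0.191

-2.171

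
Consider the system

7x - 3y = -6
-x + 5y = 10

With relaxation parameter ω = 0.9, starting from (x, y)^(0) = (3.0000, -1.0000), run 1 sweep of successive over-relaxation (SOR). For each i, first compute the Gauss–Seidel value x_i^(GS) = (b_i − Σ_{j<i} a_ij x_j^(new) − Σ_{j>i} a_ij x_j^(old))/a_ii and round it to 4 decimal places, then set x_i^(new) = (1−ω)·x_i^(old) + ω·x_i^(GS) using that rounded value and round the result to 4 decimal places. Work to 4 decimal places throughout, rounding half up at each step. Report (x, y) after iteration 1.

Iteration 1:
  x: GS value = (-6 - (-3)·-1.0000) / (7) = -1.2857;  x ← (1−ω)·3.0000 + ω·-1.2857 = -0.8571
  y: GS value = (10 - (-1)·-0.8571) / (5) = 1.8286;  y ← (1−ω)·-1.0000 + ω·1.8286 = 1.5457

(-0.8571, 1.5457)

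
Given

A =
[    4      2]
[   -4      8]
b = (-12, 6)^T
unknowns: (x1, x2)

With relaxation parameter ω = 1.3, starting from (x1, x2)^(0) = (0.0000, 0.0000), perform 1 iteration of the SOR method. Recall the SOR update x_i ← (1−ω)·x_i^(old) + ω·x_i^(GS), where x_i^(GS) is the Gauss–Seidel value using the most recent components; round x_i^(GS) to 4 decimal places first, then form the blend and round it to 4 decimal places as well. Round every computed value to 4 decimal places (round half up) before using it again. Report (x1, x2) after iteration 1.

Iteration 1:
  x1: GS value = (-12 - (2)·0.0000) / (4) = -3.0000;  x1 ← (1−ω)·0.0000 + ω·-3.0000 = -3.9000
  x2: GS value = (6 - (-4)·-3.9000) / (8) = -1.2000;  x2 ← (1−ω)·0.0000 + ω·-1.2000 = -1.5600

(-3.9000, -1.5600)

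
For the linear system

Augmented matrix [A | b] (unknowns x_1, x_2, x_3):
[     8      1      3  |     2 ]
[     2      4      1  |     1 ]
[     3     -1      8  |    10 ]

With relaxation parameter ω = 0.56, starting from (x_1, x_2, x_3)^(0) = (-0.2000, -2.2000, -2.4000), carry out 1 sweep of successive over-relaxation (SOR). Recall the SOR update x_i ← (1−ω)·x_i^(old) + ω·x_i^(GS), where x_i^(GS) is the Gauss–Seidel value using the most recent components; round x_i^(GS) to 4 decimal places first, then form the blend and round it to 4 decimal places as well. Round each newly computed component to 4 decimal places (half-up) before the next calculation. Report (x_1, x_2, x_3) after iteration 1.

(0.7100, -0.6908, -0.5535)

Iteration 1:
  x_1: GS value = (2 - (1)·-2.2000 - (3)·-2.4000) / (8) = 1.4250;  x_1 ← (1−ω)·-0.2000 + ω·1.4250 = 0.7100
  x_2: GS value = (1 - (2)·0.7100 - (1)·-2.4000) / (4) = 0.4950;  x_2 ← (1−ω)·-2.2000 + ω·0.4950 = -0.6908
  x_3: GS value = (10 - (3)·0.7100 - (-1)·-0.6908) / (8) = 0.8974;  x_3 ← (1−ω)·-2.4000 + ω·0.8974 = -0.5535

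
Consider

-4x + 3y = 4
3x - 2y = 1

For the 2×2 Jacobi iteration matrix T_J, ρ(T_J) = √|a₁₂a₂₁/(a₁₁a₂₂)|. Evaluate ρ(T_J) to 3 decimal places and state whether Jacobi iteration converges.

a₁₂a₂₁/(a₁₁a₂₂) = (3)·(3) / ((-4)·(-2)) = 1.125000
ρ = √|1.125000| = √1.125000 = 1.061
ρ > 1, so Jacobi diverges

1.061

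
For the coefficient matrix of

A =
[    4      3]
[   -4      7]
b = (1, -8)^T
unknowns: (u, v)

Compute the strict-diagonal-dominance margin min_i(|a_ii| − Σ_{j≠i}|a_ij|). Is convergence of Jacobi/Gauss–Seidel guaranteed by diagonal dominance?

1

row 1: |4| − (3) = 1
row 2: |7| − (4) = 3
minimum over rows = 1 → strictly diagonally dominant (convergence guaranteed)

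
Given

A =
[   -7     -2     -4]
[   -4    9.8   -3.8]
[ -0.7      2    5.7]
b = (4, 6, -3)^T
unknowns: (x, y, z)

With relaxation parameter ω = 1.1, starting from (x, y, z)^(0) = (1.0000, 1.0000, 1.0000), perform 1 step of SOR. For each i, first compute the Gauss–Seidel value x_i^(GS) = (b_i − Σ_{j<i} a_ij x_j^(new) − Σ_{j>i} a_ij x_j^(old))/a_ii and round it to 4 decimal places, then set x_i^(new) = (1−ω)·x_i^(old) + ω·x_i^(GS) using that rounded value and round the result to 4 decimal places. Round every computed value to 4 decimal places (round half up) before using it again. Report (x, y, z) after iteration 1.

(-1.6715, 0.2496, -1.0011)

Iteration 1:
  x: GS value = (4 - (-2)·1.0000 - (-4)·1.0000) / (-7) = -1.4286;  x ← (1−ω)·1.0000 + ω·-1.4286 = -1.6715
  y: GS value = (6 - (-4)·-1.6715 - (-3.8)·1.0000) / (9.8) = 0.3178;  y ← (1−ω)·1.0000 + ω·0.3178 = 0.2496
  z: GS value = (-3 - (-0.7)·-1.6715 - (2)·0.2496) / (5.7) = -0.8192;  z ← (1−ω)·1.0000 + ω·-0.8192 = -1.0011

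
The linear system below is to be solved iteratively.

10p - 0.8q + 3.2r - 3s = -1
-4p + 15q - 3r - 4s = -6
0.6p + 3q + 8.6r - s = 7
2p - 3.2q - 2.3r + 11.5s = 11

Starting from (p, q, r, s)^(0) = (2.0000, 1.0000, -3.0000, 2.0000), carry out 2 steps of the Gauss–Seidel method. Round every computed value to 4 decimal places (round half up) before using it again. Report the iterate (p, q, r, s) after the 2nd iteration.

(-0.1518, -0.0181, 0.9314, 1.1642)

Iteration 1:
  p = (-1 - (-0.8)·1.0000 - (3.2)·-3.0000 - (-3)·2.0000) / (10) = 1.5400
  q = (-6 - (-4)·1.5400 - (-3)·-3.0000 - (-4)·2.0000) / (15) = -0.0560
  r = (7 - (0.6)·1.5400 - (3)·-0.0560 - (-1)·2.0000) / (8.6) = 0.9586
  s = (11 - (2)·1.5400 - (-3.2)·-0.0560 - (-2.3)·0.9586) / (11.5) = 0.8648
Iteration 2:
  p = (-1 - (-0.8)·-0.0560 - (3.2)·0.9586 - (-3)·0.8648) / (10) = -0.1518
  q = (-6 - (-4)·-0.1518 - (-3)·0.9586 - (-4)·0.8648) / (15) = -0.0181
  r = (7 - (0.6)·-0.1518 - (3)·-0.0181 - (-1)·0.8648) / (8.6) = 0.9314
  s = (11 - (2)·-0.1518 - (-3.2)·-0.0181 - (-2.3)·0.9314) / (11.5) = 1.1642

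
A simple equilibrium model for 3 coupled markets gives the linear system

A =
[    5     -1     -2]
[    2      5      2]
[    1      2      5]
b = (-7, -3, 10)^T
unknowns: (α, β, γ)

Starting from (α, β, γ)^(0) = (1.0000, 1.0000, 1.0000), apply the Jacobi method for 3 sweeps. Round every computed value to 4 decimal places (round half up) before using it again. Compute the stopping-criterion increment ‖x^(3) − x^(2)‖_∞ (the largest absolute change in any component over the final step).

Iteration 1:
  α = (-7 - (-1)·1.0000 - (-2)·1.0000) / (5) = -0.8000
  β = (-3 - (2)·1.0000 - (2)·1.0000) / (5) = -1.4000
  γ = (10 - (1)·1.0000 - (2)·1.0000) / (5) = 1.4000
Iteration 2:
  α = (-7 - (-1)·-1.4000 - (-2)·1.4000) / (5) = -1.1200
  β = (-3 - (2)·-0.8000 - (2)·1.4000) / (5) = -0.8400
  γ = (10 - (1)·-0.8000 - (2)·-1.4000) / (5) = 2.7200
Iteration 3:
  α = (-7 - (-1)·-0.8400 - (-2)·2.7200) / (5) = -0.4800
  β = (-3 - (2)·-1.1200 - (2)·2.7200) / (5) = -1.2400
  γ = (10 - (1)·-1.1200 - (2)·-0.8400) / (5) = 2.5600
Change: (0.6400, -0.4000, -0.1600) → max |·| = 0.6400

0.6400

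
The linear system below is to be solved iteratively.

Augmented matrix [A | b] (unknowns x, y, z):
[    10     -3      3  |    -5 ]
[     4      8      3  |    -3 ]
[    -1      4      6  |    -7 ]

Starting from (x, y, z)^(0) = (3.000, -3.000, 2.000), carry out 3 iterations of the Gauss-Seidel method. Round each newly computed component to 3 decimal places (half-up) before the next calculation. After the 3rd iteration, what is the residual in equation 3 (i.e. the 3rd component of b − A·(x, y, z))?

0.002

Iteration 1:
  x = (-5 - (-3)·-3.000 - (3)·2.000) / (10) = -2.000
  y = (-3 - (4)·-2.000 - (3)·2.000) / (8) = -0.125
  z = (-7 - (-1)·-2.000 - (4)·-0.125) / (6) = -1.417
Iteration 2:
  x = (-5 - (-3)·-0.125 - (3)·-1.417) / (10) = -0.112
  y = (-3 - (4)·-0.112 - (3)·-1.417) / (8) = 0.212
  z = (-7 - (-1)·-0.112 - (4)·0.212) / (6) = -1.327
Iteration 3:
  x = (-5 - (-3)·0.212 - (3)·-1.327) / (10) = -0.038
  y = (-3 - (4)·-0.038 - (3)·-1.327) / (8) = 0.142
  z = (-7 - (-1)·-0.038 - (4)·0.142) / (6) = -1.268
Residual b − A·x = (-0.390, -0.180, 0.002)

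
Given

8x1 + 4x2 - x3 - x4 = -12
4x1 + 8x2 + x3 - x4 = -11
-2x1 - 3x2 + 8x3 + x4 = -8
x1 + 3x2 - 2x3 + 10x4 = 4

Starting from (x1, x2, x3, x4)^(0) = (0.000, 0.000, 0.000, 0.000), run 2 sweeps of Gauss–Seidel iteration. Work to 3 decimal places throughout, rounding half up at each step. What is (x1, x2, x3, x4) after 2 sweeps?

(-1.337, -0.453, -1.556, 0.358)

Iteration 1:
  x1 = (-12 - (4)·0.000 - (-1)·0.000 - (-1)·0.000) / (8) = -1.500
  x2 = (-11 - (4)·-1.500 - (1)·0.000 - (-1)·0.000) / (8) = -0.625
  x3 = (-8 - (-2)·-1.500 - (-3)·-0.625 - (1)·0.000) / (8) = -1.609
  x4 = (4 - (1)·-1.500 - (3)·-0.625 - (-2)·-1.609) / (10) = 0.416
Iteration 2:
  x1 = (-12 - (4)·-0.625 - (-1)·-1.609 - (-1)·0.416) / (8) = -1.337
  x2 = (-11 - (4)·-1.337 - (1)·-1.609 - (-1)·0.416) / (8) = -0.453
  x3 = (-8 - (-2)·-1.337 - (-3)·-0.453 - (1)·0.416) / (8) = -1.556
  x4 = (4 - (1)·-1.337 - (3)·-0.453 - (-2)·-1.556) / (10) = 0.358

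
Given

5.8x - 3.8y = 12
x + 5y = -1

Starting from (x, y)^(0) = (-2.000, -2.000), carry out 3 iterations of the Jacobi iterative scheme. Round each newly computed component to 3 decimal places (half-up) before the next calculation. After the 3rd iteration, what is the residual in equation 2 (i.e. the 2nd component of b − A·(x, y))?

Iteration 1:
  x = (12 - (-3.8)·-2.000) / (5.8) = 0.759
  y = (-1 - (1)·-2.000) / (5) = 0.200
Iteration 2:
  x = (12 - (-3.8)·0.200) / (5.8) = 2.200
  y = (-1 - (1)·0.759) / (5) = -0.352
Iteration 3:
  x = (12 - (-3.8)·-0.352) / (5.8) = 1.838
  y = (-1 - (1)·2.200) / (5) = -0.640
Residual b − A·x = (-1.092, 0.362)

0.362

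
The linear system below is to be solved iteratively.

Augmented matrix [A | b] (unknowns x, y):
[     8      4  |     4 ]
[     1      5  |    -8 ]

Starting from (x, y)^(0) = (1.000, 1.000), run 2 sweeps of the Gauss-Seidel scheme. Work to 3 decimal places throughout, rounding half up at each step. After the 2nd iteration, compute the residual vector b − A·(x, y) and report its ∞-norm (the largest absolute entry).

1.040

Iteration 1:
  x = (4 - (4)·1.000) / (8) = 0.000
  y = (-8 - (1)·0.000) / (5) = -1.600
Iteration 2:
  x = (4 - (4)·-1.600) / (8) = 1.300
  y = (-8 - (1)·1.300) / (5) = -1.860
Residual b − A·x = (1.040, 0.000); ∞-norm = 1.040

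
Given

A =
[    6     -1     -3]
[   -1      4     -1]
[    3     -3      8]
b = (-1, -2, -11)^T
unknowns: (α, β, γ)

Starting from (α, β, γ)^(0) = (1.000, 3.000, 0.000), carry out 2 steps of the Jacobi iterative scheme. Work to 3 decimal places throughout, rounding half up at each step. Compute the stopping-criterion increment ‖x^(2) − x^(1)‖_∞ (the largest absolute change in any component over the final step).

0.969

Iteration 1:
  α = (-1 - (-1)·3.000 - (-3)·0.000) / (6) = 0.333
  β = (-2 - (-1)·1.000 - (-1)·0.000) / (4) = -0.250
  γ = (-11 - (3)·1.000 - (-3)·3.000) / (8) = -0.625
Iteration 2:
  α = (-1 - (-1)·-0.250 - (-3)·-0.625) / (6) = -0.521
  β = (-2 - (-1)·0.333 - (-1)·-0.625) / (4) = -0.573
  γ = (-11 - (3)·0.333 - (-3)·-0.250) / (8) = -1.594
Change: (-0.854, -0.323, -0.969) → max |·| = 0.969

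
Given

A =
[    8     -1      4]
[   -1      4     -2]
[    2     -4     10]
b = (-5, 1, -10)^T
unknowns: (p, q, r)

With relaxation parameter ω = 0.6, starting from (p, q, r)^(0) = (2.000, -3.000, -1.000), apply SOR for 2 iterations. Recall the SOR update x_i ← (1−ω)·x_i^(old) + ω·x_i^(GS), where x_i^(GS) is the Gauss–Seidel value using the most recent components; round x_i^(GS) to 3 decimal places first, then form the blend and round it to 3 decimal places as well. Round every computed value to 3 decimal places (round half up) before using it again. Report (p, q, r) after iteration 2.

(0.139, -0.749, -1.343)

Iteration 1:
  p: GS value = (-5 - (-1)·-3.000 - (4)·-1.000) / (8) = -0.500;  p ← (1−ω)·2.000 + ω·-0.500 = 0.500
  q: GS value = (1 - (-1)·0.500 - (-2)·-1.000) / (4) = -0.125;  q ← (1−ω)·-3.000 + ω·-0.125 = -1.275
  r: GS value = (-10 - (2)·0.500 - (-4)·-1.275) / (10) = -1.610;  r ← (1−ω)·-1.000 + ω·-1.610 = -1.366
Iteration 2:
  p: GS value = (-5 - (-1)·-1.275 - (4)·-1.366) / (8) = -0.101;  p ← (1−ω)·0.500 + ω·-0.101 = 0.139
  q: GS value = (1 - (-1)·0.139 - (-2)·-1.366) / (4) = -0.398;  q ← (1−ω)·-1.275 + ω·-0.398 = -0.749
  r: GS value = (-10 - (2)·0.139 - (-4)·-0.749) / (10) = -1.327;  r ← (1−ω)·-1.366 + ω·-1.327 = -1.343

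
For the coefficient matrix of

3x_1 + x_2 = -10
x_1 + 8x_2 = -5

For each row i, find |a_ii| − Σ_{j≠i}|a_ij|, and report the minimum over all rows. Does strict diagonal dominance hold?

2

row 1: |3| − (1) = 2
row 2: |8| − (1) = 7
minimum over rows = 2 → strictly diagonally dominant (convergence guaranteed)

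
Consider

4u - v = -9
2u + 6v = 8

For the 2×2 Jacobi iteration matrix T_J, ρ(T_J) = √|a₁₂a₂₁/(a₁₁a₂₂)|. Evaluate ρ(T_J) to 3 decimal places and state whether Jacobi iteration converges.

a₁₂a₂₁/(a₁₁a₂₂) = (-1)·(2) / ((4)·(6)) = -0.083333
ρ = √|-0.083333| = √0.083333 = 0.289
ρ < 1, so Jacobi converges

0.289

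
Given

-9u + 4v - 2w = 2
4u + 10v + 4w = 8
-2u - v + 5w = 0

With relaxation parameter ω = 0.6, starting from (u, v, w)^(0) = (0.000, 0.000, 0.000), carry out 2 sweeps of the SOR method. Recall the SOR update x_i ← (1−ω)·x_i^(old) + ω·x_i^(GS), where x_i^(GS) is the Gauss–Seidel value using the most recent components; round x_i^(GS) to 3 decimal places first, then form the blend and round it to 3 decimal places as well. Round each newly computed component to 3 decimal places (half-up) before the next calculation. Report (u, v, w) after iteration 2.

(-0.054, 0.691, 0.082)

Iteration 1:
  u: GS value = (2 - (4)·0.000 - (-2)·0.000) / (-9) = -0.222;  u ← (1−ω)·0.000 + ω·-0.222 = -0.133
  v: GS value = (8 - (4)·-0.133 - (4)·0.000) / (10) = 0.853;  v ← (1−ω)·0.000 + ω·0.853 = 0.512
  w: GS value = (0 - (-2)·-0.133 - (-1)·0.512) / (5) = 0.049;  w ← (1−ω)·0.000 + ω·0.049 = 0.029
Iteration 2:
  u: GS value = (2 - (4)·0.512 - (-2)·0.029) / (-9) = -0.001;  u ← (1−ω)·-0.133 + ω·-0.001 = -0.054
  v: GS value = (8 - (4)·-0.054 - (4)·0.029) / (10) = 0.810;  v ← (1−ω)·0.512 + ω·0.810 = 0.691
  w: GS value = (0 - (-2)·-0.054 - (-1)·0.691) / (5) = 0.117;  w ← (1−ω)·0.029 + ω·0.117 = 0.082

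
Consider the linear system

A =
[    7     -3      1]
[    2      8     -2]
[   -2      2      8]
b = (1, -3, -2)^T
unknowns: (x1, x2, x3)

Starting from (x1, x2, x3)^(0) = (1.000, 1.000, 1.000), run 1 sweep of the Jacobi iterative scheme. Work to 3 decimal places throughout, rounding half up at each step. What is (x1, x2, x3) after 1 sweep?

(0.429, -0.375, -0.250)

Iteration 1:
  x1 = (1 - (-3)·1.000 - (1)·1.000) / (7) = 0.429
  x2 = (-3 - (2)·1.000 - (-2)·1.000) / (8) = -0.375
  x3 = (-2 - (-2)·1.000 - (2)·1.000) / (8) = -0.250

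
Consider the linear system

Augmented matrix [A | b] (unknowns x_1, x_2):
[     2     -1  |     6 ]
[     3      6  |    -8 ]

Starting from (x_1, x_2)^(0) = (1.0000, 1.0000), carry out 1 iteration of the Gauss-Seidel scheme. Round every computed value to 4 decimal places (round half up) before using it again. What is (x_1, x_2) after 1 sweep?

(3.5000, -3.0833)

Iteration 1:
  x_1 = (6 - (-1)·1.0000) / (2) = 3.5000
  x_2 = (-8 - (3)·3.5000) / (6) = -3.0833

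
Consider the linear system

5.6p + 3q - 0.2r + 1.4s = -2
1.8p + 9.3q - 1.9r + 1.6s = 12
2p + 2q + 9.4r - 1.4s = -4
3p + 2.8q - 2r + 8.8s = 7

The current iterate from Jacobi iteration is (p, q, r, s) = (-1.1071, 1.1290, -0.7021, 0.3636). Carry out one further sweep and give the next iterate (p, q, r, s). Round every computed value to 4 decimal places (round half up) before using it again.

(-1.0779, 1.2986, -0.3760, 0.6541)

One sweep:
  p = (-2 - (3)·1.1290 - (-0.2)·-0.7021 - (1.4)·0.3636) / (5.6) = -1.0779
  q = (12 - (1.8)·-1.1071 - (-1.9)·-0.7021 - (1.6)·0.3636) / (9.3) = 1.2986
  r = (-4 - (2)·-1.1071 - (2)·1.1290 - (-1.4)·0.3636) / (9.4) = -0.3760
  s = (7 - (3)·-1.1071 - (2.8)·1.1290 - (-2)·-0.7021) / (8.8) = 0.6541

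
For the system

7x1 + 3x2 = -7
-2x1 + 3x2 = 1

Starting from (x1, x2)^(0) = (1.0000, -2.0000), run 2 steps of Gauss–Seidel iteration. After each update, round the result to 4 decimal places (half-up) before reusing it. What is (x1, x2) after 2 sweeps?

(-1.1020, -0.4013)

Iteration 1:
  x1 = (-7 - (3)·-2.0000) / (7) = -0.1429
  x2 = (1 - (-2)·-0.1429) / (3) = 0.2381
Iteration 2:
  x1 = (-7 - (3)·0.2381) / (7) = -1.1020
  x2 = (1 - (-2)·-1.1020) / (3) = -0.4013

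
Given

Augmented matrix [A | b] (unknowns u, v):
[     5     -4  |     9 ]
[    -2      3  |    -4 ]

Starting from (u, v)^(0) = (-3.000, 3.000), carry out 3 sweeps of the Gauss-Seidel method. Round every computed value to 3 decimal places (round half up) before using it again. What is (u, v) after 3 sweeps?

(2.319, 0.213)

Iteration 1:
  u = (9 - (-4)·3.000) / (5) = 4.200
  v = (-4 - (-2)·4.200) / (3) = 1.467
Iteration 2:
  u = (9 - (-4)·1.467) / (5) = 2.974
  v = (-4 - (-2)·2.974) / (3) = 0.649
Iteration 3:
  u = (9 - (-4)·0.649) / (5) = 2.319
  v = (-4 - (-2)·2.319) / (3) = 0.213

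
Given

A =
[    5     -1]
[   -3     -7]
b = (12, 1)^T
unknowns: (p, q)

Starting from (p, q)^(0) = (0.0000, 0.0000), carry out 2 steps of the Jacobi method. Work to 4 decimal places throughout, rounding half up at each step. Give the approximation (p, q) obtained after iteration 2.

(2.3714, -1.1714)

Iteration 1:
  p = (12 - (-1)·0.0000) / (5) = 2.4000
  q = (1 - (-3)·0.0000) / (-7) = -0.1429
Iteration 2:
  p = (12 - (-1)·-0.1429) / (5) = 2.3714
  q = (1 - (-3)·2.4000) / (-7) = -1.1714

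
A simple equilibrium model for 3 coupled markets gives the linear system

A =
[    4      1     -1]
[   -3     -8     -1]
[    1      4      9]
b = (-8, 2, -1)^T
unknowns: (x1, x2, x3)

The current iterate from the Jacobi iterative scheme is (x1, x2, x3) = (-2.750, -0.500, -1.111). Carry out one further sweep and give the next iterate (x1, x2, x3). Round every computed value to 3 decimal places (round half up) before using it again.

One sweep:
  x1 = (-8 - (1)·-0.500 - (-1)·-1.111) / (4) = -2.153
  x2 = (2 - (-3)·-2.750 - (-1)·-1.111) / (-8) = 0.920
  x3 = (-1 - (1)·-2.750 - (4)·-0.500) / (9) = 0.417

(-2.153, 0.920, 0.417)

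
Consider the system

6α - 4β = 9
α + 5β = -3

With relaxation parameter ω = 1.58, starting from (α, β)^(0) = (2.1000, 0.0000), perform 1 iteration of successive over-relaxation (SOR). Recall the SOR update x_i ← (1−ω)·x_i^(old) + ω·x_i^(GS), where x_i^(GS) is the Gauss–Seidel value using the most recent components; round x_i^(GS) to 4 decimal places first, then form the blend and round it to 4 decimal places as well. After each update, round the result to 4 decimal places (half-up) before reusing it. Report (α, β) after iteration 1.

(1.1520, -1.3120)

Iteration 1:
  α: GS value = (9 - (-4)·0.0000) / (6) = 1.5000;  α ← (1−ω)·2.1000 + ω·1.5000 = 1.1520
  β: GS value = (-3 - (1)·1.1520) / (5) = -0.8304;  β ← (1−ω)·0.0000 + ω·-0.8304 = -1.3120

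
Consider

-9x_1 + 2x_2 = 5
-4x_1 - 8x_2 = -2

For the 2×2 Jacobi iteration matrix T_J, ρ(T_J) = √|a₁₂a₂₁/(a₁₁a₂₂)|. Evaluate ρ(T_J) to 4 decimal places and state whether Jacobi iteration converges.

a₁₂a₂₁/(a₁₁a₂₂) = (2)·(-4) / ((-9)·(-8)) = -0.111111
ρ = √|-0.111111| = √0.111111 = 0.3333
ρ < 1, so Jacobi converges

0.3333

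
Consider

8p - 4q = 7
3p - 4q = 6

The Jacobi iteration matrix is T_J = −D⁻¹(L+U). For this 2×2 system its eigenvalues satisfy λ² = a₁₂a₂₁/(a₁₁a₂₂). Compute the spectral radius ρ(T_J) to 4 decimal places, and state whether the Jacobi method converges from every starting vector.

a₁₂a₂₁/(a₁₁a₂₂) = (-4)·(3) / ((8)·(-4)) = 0.375000
ρ = √|0.375000| = √0.375000 = 0.6124
ρ < 1, so Jacobi converges

0.6124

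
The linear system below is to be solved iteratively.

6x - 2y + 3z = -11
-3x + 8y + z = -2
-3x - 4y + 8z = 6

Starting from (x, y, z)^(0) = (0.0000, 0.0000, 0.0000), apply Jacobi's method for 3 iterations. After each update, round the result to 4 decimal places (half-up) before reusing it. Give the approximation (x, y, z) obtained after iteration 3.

Iteration 1:
  x = (-11 - (-2)·0.0000 - (3)·0.0000) / (6) = -1.8333
  y = (-2 - (-3)·0.0000 - (1)·0.0000) / (8) = -0.2500
  z = (6 - (-3)·0.0000 - (-4)·0.0000) / (8) = 0.7500
Iteration 2:
  x = (-11 - (-2)·-0.2500 - (3)·0.7500) / (6) = -2.2917
  y = (-2 - (-3)·-1.8333 - (1)·0.7500) / (8) = -1.0312
  z = (6 - (-3)·-1.8333 - (-4)·-0.2500) / (8) = -0.0625
Iteration 3:
  x = (-11 - (-2)·-1.0312 - (3)·-0.0625) / (6) = -2.1458
  y = (-2 - (-3)·-2.2917 - (1)·-0.0625) / (8) = -1.1016
  z = (6 - (-3)·-2.2917 - (-4)·-1.0312) / (8) = -0.6250

(-2.1458, -1.1016, -0.6250)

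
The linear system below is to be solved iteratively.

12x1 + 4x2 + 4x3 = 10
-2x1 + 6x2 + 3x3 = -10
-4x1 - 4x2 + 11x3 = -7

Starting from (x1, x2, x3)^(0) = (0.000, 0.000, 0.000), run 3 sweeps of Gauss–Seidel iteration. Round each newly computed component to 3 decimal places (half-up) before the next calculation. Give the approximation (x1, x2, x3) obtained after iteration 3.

Iteration 1:
  x1 = (10 - (4)·0.000 - (4)·0.000) / (12) = 0.833
  x2 = (-10 - (-2)·0.833 - (3)·0.000) / (6) = -1.389
  x3 = (-7 - (-4)·0.833 - (-4)·-1.389) / (11) = -0.839
Iteration 2:
  x1 = (10 - (4)·-1.389 - (4)·-0.839) / (12) = 1.576
  x2 = (-10 - (-2)·1.576 - (3)·-0.839) / (6) = -0.722
  x3 = (-7 - (-4)·1.576 - (-4)·-0.722) / (11) = -0.326
Iteration 3:
  x1 = (10 - (4)·-0.722 - (4)·-0.326) / (12) = 1.183
  x2 = (-10 - (-2)·1.183 - (3)·-0.326) / (6) = -1.109
  x3 = (-7 - (-4)·1.183 - (-4)·-1.109) / (11) = -0.609

(1.183, -1.109, -0.609)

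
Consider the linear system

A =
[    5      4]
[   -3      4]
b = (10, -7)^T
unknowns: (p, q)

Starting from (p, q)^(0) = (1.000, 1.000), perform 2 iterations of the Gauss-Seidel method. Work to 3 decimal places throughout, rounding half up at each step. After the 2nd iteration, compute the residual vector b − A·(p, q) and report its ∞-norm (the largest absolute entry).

4.440

Iteration 1:
  p = (10 - (4)·1.000) / (5) = 1.200
  q = (-7 - (-3)·1.200) / (4) = -0.850
Iteration 2:
  p = (10 - (4)·-0.850) / (5) = 2.680
  q = (-7 - (-3)·2.680) / (4) = 0.260
Residual b − A·x = (-4.440, 0.000); ∞-norm = 4.440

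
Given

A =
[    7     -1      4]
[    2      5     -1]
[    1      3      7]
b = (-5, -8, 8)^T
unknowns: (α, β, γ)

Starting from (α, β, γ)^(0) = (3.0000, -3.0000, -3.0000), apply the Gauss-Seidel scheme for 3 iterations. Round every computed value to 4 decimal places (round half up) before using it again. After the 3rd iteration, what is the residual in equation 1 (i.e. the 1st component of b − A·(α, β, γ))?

Iteration 1:
  α = (-5 - (-1)·-3.0000 - (4)·-3.0000) / (7) = 0.5714
  β = (-8 - (2)·0.5714 - (-1)·-3.0000) / (5) = -2.4286
  γ = (8 - (1)·0.5714 - (3)·-2.4286) / (7) = 2.1021
Iteration 2:
  α = (-5 - (-1)·-2.4286 - (4)·2.1021) / (7) = -2.2624
  β = (-8 - (2)·-2.2624 - (-1)·2.1021) / (5) = -0.2746
  γ = (8 - (1)·-2.2624 - (3)·-0.2746) / (7) = 1.5837
Iteration 3:
  α = (-5 - (-1)·-0.2746 - (4)·1.5837) / (7) = -1.6585
  β = (-8 - (2)·-1.6585 - (-1)·1.5837) / (5) = -0.6199
  γ = (8 - (1)·-1.6585 - (3)·-0.6199) / (7) = 1.6455
Residual b − A·x = (-0.5924, 0.0620, -0.0003)

-0.5924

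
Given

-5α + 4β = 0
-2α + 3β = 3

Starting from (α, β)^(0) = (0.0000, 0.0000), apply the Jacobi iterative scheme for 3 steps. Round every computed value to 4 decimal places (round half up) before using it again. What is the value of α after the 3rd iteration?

0.8000

Iteration 1:
  α = (0 - (4)·0.0000) / (-5) = 0.0000
  β = (3 - (-2)·0.0000) / (3) = 1.0000
Iteration 2:
  α = (0 - (4)·1.0000) / (-5) = 0.8000
  β = (3 - (-2)·0.0000) / (3) = 1.0000
Iteration 3:
  α = (0 - (4)·1.0000) / (-5) = 0.8000
  β = (3 - (-2)·0.8000) / (3) = 1.5333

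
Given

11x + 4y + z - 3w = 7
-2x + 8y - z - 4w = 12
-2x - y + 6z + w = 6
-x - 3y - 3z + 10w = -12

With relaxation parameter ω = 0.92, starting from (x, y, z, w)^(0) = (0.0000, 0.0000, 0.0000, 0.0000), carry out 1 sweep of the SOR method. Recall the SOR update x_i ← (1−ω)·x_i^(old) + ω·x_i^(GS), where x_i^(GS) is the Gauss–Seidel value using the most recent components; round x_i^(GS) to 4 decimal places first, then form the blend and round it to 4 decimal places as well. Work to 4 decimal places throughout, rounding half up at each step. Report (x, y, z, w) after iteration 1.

Iteration 1:
  x: GS value = (7 - (4)·0.0000 - (1)·0.0000 - (-3)·0.0000) / (11) = 0.6364;  x ← (1−ω)·0.0000 + ω·0.6364 = 0.5855
  y: GS value = (12 - (-2)·0.5855 - (-1)·0.0000 - (-4)·0.0000) / (8) = 1.6464;  y ← (1−ω)·0.0000 + ω·1.6464 = 1.5147
  z: GS value = (6 - (-2)·0.5855 - (-1)·1.5147 - (1)·0.0000) / (6) = 1.4476;  z ← (1−ω)·0.0000 + ω·1.4476 = 1.3318
  w: GS value = (-12 - (-1)·0.5855 - (-3)·1.5147 - (-3)·1.3318) / (10) = -0.2875;  w ← (1−ω)·0.0000 + ω·-0.2875 = -0.2645

(0.5855, 1.5147, 1.3318, -0.2645)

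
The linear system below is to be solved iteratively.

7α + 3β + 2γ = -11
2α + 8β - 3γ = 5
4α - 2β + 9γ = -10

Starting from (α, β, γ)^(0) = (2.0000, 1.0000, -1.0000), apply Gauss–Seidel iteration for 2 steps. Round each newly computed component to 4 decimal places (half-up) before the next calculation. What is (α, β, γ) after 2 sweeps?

(-1.8056, 1.0020, -0.0860)

Iteration 1:
  α = (-11 - (3)·1.0000 - (2)·-1.0000) / (7) = -1.7143
  β = (5 - (2)·-1.7143 - (-3)·-1.0000) / (8) = 0.6786
  γ = (-10 - (4)·-1.7143 - (-2)·0.6786) / (9) = -0.1984
Iteration 2:
  α = (-11 - (3)·0.6786 - (2)·-0.1984) / (7) = -1.8056
  β = (5 - (2)·-1.8056 - (-3)·-0.1984) / (8) = 1.0020
  γ = (-10 - (4)·-1.8056 - (-2)·1.0020) / (9) = -0.0860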